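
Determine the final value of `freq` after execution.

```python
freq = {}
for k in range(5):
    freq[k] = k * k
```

Let's trace through this code step by step.

Initialize: freq = {}
Entering loop: for k in range(5):

After execution: freq = {0: 0, 1: 1, 2: 4, 3: 9, 4: 16}
{0: 0, 1: 1, 2: 4, 3: 9, 4: 16}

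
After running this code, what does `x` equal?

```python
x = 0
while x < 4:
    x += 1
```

Let's trace through this code step by step.

Initialize: x = 0
Entering loop: while x < 4:

After execution: x = 4
4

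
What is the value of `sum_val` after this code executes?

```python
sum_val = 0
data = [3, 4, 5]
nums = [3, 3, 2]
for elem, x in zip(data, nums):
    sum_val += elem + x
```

Let's trace through this code step by step.

Initialize: sum_val = 0
Initialize: data = [3, 4, 5]
Initialize: nums = [3, 3, 2]
Entering loop: for elem, x in zip(data, nums):

After execution: sum_val = 20
20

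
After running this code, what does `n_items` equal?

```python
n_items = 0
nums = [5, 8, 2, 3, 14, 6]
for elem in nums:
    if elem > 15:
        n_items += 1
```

Let's trace through this code step by step.

Initialize: n_items = 0
Initialize: nums = [5, 8, 2, 3, 14, 6]
Entering loop: for elem in nums:

After execution: n_items = 0
0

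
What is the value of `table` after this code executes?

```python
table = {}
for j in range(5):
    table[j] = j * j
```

Let's trace through this code step by step.

Initialize: table = {}
Entering loop: for j in range(5):

After execution: table = {0: 0, 1: 1, 2: 4, 3: 9, 4: 16}
{0: 0, 1: 1, 2: 4, 3: 9, 4: 16}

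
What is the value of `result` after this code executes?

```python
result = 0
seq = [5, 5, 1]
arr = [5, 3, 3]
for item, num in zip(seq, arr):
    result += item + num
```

Let's trace through this code step by step.

Initialize: result = 0
Initialize: seq = [5, 5, 1]
Initialize: arr = [5, 3, 3]
Entering loop: for item, num in zip(seq, arr):

After execution: result = 22
22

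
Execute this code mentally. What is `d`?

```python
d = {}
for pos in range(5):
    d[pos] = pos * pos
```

Let's trace through this code step by step.

Initialize: d = {}
Entering loop: for pos in range(5):

After execution: d = {0: 0, 1: 1, 2: 4, 3: 9, 4: 16}
{0: 0, 1: 1, 2: 4, 3: 9, 4: 16}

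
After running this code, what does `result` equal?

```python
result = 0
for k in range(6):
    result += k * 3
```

Let's trace through this code step by step.

Initialize: result = 0
Entering loop: for k in range(6):

After execution: result = 45
45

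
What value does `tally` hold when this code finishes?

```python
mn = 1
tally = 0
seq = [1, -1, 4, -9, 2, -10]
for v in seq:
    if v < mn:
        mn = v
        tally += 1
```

Let's trace through this code step by step.

Initialize: mn = 1
Initialize: tally = 0
Initialize: seq = [1, -1, 4, -9, 2, -10]
Entering loop: for v in seq:

After execution: tally = 3
3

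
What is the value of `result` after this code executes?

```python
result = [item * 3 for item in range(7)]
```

Let's trace through this code step by step.

Initialize: result = [item * 3 for item in range(7)]

After execution: result = [0, 3, 6, 9, 12, 15, 18]
[0, 3, 6, 9, 12, 15, 18]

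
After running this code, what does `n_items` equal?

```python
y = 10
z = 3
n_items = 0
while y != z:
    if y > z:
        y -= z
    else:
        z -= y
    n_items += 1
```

Let's trace through this code step by step.

Initialize: y = 10
Initialize: z = 3
Initialize: n_items = 0
Entering loop: while y != z:

After execution: n_items = 5
5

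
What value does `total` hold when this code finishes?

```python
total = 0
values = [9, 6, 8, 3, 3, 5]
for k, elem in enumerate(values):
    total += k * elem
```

Let's trace through this code step by step.

Initialize: total = 0
Initialize: values = [9, 6, 8, 3, 3, 5]
Entering loop: for k, elem in enumerate(values):

After execution: total = 68
68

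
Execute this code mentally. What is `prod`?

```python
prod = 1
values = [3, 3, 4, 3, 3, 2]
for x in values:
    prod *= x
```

Let's trace through this code step by step.

Initialize: prod = 1
Initialize: values = [3, 3, 4, 3, 3, 2]
Entering loop: for x in values:

After execution: prod = 648
648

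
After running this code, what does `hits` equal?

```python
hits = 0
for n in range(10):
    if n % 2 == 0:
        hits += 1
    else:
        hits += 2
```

Let's trace through this code step by step.

Initialize: hits = 0
Entering loop: for n in range(10):

After execution: hits = 15
15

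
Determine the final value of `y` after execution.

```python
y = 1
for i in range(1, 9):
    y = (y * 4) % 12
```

Let's trace through this code step by step.

Initialize: y = 1
Entering loop: for i in range(1, 9):

After execution: y = 4
4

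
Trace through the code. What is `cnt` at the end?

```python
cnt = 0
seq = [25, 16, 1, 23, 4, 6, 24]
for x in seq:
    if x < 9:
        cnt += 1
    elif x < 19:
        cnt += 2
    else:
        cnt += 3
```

Let's trace through this code step by step.

Initialize: cnt = 0
Initialize: seq = [25, 16, 1, 23, 4, 6, 24]
Entering loop: for x in seq:

After execution: cnt = 14
14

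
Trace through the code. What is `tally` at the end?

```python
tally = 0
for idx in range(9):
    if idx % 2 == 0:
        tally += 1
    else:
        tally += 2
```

Let's trace through this code step by step.

Initialize: tally = 0
Entering loop: for idx in range(9):

After execution: tally = 13
13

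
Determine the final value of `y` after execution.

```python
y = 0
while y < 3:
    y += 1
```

Let's trace through this code step by step.

Initialize: y = 0
Entering loop: while y < 3:

After execution: y = 3
3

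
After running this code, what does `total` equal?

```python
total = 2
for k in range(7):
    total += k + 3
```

Let's trace through this code step by step.

Initialize: total = 2
Entering loop: for k in range(7):

After execution: total = 44
44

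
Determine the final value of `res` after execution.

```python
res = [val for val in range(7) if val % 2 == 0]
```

Let's trace through this code step by step.

Initialize: res = [val for val in range(7) if val % 2 == 0]

After execution: res = [0, 2, 4, 6]
[0, 2, 4, 6]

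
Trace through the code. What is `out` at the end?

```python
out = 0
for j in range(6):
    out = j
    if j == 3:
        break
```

Let's trace through this code step by step.

Initialize: out = 0
Entering loop: for j in range(6):

After execution: out = 3
3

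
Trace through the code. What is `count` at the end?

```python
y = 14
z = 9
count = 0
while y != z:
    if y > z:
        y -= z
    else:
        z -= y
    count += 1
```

Let's trace through this code step by step.

Initialize: y = 14
Initialize: z = 9
Initialize: count = 0
Entering loop: while y != z:

After execution: count = 6
6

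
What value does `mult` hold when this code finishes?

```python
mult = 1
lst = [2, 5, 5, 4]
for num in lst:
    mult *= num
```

Let's trace through this code step by step.

Initialize: mult = 1
Initialize: lst = [2, 5, 5, 4]
Entering loop: for num in lst:

After execution: mult = 200
200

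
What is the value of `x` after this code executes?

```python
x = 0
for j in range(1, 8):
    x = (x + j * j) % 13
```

Let's trace through this code step by step.

Initialize: x = 0
Entering loop: for j in range(1, 8):

After execution: x = 10
10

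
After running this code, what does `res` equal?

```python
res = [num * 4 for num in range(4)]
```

Let's trace through this code step by step.

Initialize: res = [num * 4 for num in range(4)]

After execution: res = [0, 4, 8, 12]
[0, 4, 8, 12]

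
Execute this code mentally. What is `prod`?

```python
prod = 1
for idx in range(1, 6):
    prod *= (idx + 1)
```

Let's trace through this code step by step.

Initialize: prod = 1
Entering loop: for idx in range(1, 6):

After execution: prod = 720
720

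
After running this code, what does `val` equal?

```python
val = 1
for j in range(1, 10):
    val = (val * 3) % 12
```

Let's trace through this code step by step.

Initialize: val = 1
Entering loop: for j in range(1, 10):

After execution: val = 3
3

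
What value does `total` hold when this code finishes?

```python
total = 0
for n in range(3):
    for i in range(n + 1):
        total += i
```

Let's trace through this code step by step.

Initialize: total = 0
Entering loop: for n in range(3):

After execution: total = 4
4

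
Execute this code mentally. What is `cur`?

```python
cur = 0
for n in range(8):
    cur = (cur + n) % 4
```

Let's trace through this code step by step.

Initialize: cur = 0
Entering loop: for n in range(8):

After execution: cur = 0
0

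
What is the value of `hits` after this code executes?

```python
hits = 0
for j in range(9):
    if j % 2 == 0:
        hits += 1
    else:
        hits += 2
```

Let's trace through this code step by step.

Initialize: hits = 0
Entering loop: for j in range(9):

After execution: hits = 13
13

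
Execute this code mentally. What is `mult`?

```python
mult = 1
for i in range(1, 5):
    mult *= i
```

Let's trace through this code step by step.

Initialize: mult = 1
Entering loop: for i in range(1, 5):

After execution: mult = 24
24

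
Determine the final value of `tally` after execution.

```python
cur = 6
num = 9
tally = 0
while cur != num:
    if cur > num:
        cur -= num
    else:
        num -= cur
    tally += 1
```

Let's trace through this code step by step.

Initialize: cur = 6
Initialize: num = 9
Initialize: tally = 0
Entering loop: while cur != num:

After execution: tally = 2
2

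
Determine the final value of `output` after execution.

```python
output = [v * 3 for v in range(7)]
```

Let's trace through this code step by step.

Initialize: output = [v * 3 for v in range(7)]

After execution: output = [0, 3, 6, 9, 12, 15, 18]
[0, 3, 6, 9, 12, 15, 18]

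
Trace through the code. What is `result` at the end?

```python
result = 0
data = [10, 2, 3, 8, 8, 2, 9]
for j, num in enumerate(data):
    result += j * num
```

Let's trace through this code step by step.

Initialize: result = 0
Initialize: data = [10, 2, 3, 8, 8, 2, 9]
Entering loop: for j, num in enumerate(data):

After execution: result = 128
128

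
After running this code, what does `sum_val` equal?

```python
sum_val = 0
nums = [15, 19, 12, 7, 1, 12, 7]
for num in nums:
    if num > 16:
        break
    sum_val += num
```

Let's trace through this code step by step.

Initialize: sum_val = 0
Initialize: nums = [15, 19, 12, 7, 1, 12, 7]
Entering loop: for num in nums:

After execution: sum_val = 15
15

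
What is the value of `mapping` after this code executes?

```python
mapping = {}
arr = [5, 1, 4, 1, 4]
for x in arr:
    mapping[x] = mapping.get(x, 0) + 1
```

Let's trace through this code step by step.

Initialize: mapping = {}
Initialize: arr = [5, 1, 4, 1, 4]
Entering loop: for x in arr:

After execution: mapping = {5: 1, 1: 2, 4: 2}
{5: 1, 1: 2, 4: 2}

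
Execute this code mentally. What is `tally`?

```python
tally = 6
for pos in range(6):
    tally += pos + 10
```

Let's trace through this code step by step.

Initialize: tally = 6
Entering loop: for pos in range(6):

After execution: tally = 81
81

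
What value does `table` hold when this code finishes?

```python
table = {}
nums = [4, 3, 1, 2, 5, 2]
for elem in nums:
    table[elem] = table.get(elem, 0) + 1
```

Let's trace through this code step by step.

Initialize: table = {}
Initialize: nums = [4, 3, 1, 2, 5, 2]
Entering loop: for elem in nums:

After execution: table = {4: 1, 3: 1, 1: 1, 2: 2, 5: 1}
{4: 1, 3: 1, 1: 1, 2: 2, 5: 1}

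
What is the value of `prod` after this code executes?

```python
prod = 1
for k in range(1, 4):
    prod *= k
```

Let's trace through this code step by step.

Initialize: prod = 1
Entering loop: for k in range(1, 4):

After execution: prod = 6
6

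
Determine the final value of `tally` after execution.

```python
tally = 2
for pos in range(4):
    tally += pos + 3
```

Let's trace through this code step by step.

Initialize: tally = 2
Entering loop: for pos in range(4):

After execution: tally = 20
20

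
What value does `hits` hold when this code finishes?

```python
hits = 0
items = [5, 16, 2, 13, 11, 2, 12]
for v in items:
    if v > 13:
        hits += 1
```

Let's trace through this code step by step.

Initialize: hits = 0
Initialize: items = [5, 16, 2, 13, 11, 2, 12]
Entering loop: for v in items:

After execution: hits = 1
1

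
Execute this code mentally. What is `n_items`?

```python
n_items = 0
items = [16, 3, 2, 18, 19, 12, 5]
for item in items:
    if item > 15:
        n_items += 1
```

Let's trace through this code step by step.

Initialize: n_items = 0
Initialize: items = [16, 3, 2, 18, 19, 12, 5]
Entering loop: for item in items:

After execution: n_items = 3
3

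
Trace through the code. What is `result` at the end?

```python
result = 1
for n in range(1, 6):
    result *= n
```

Let's trace through this code step by step.

Initialize: result = 1
Entering loop: for n in range(1, 6):

After execution: result = 120
120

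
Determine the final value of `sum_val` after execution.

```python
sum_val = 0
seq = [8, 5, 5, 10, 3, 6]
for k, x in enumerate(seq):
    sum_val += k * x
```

Let's trace through this code step by step.

Initialize: sum_val = 0
Initialize: seq = [8, 5, 5, 10, 3, 6]
Entering loop: for k, x in enumerate(seq):

After execution: sum_val = 87
87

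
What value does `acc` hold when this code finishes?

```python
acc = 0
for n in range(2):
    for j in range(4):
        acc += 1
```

Let's trace through this code step by step.

Initialize: acc = 0
Entering loop: for n in range(2):

After execution: acc = 8
8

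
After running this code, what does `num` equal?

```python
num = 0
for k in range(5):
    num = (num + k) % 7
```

Let's trace through this code step by step.

Initialize: num = 0
Entering loop: for k in range(5):

After execution: num = 3
3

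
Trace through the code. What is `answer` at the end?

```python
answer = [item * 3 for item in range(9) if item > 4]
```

Let's trace through this code step by step.

Initialize: answer = [item * 3 for item in range(9) if item > 4]

After execution: answer = [15, 18, 21, 24]
[15, 18, 21, 24]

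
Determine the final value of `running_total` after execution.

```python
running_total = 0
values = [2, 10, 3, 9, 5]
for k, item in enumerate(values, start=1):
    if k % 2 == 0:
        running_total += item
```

Let's trace through this code step by step.

Initialize: running_total = 0
Initialize: values = [2, 10, 3, 9, 5]
Entering loop: for k, item in enumerate(values, start=1):

After execution: running_total = 19
19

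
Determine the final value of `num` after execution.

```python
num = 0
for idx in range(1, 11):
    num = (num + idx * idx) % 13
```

Let's trace through this code step by step.

Initialize: num = 0
Entering loop: for idx in range(1, 11):

After execution: num = 8
8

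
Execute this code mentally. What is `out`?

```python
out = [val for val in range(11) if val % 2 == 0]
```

Let's trace through this code step by step.

Initialize: out = [val for val in range(11) if val % 2 == 0]

After execution: out = [0, 2, 4, 6, 8, 10]
[0, 2, 4, 6, 8, 10]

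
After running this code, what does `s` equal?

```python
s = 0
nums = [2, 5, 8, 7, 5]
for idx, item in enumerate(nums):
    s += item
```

Let's trace through this code step by step.

Initialize: s = 0
Initialize: nums = [2, 5, 8, 7, 5]
Entering loop: for idx, item in enumerate(nums):

After execution: s = 27
27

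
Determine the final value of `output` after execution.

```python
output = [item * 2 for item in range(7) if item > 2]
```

Let's trace through this code step by step.

Initialize: output = [item * 2 for item in range(7) if item > 2]

After execution: output = [6, 8, 10, 12]
[6, 8, 10, 12]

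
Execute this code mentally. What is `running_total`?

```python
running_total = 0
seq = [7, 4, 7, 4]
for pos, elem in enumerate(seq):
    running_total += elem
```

Let's trace through this code step by step.

Initialize: running_total = 0
Initialize: seq = [7, 4, 7, 4]
Entering loop: for pos, elem in enumerate(seq):

After execution: running_total = 22
22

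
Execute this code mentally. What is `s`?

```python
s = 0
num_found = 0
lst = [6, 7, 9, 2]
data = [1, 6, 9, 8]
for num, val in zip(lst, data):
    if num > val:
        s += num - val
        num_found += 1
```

Let's trace through this code step by step.

Initialize: s = 0
Initialize: num_found = 0
Initialize: lst = [6, 7, 9, 2]
Initialize: data = [1, 6, 9, 8]
Entering loop: for num, val in zip(lst, data):

After execution: s = 6
6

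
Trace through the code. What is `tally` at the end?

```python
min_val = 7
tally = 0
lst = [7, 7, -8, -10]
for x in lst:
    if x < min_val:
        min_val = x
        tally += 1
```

Let's trace through this code step by step.

Initialize: min_val = 7
Initialize: tally = 0
Initialize: lst = [7, 7, -8, -10]
Entering loop: for x in lst:

After execution: tally = 2
2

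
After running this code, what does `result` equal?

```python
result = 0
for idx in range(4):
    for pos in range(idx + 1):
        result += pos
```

Let's trace through this code step by step.

Initialize: result = 0
Entering loop: for idx in range(4):

After execution: result = 10
10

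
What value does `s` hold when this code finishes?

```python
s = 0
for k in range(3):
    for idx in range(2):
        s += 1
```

Let's trace through this code step by step.

Initialize: s = 0
Entering loop: for k in range(3):

After execution: s = 6
6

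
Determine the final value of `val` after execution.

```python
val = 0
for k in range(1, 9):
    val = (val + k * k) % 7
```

Let's trace through this code step by step.

Initialize: val = 0
Entering loop: for k in range(1, 9):

After execution: val = 1
1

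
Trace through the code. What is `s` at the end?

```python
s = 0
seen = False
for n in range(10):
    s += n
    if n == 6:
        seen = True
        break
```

Let's trace through this code step by step.

Initialize: s = 0
Initialize: seen = False
Entering loop: for n in range(10):

After execution: s = 21
21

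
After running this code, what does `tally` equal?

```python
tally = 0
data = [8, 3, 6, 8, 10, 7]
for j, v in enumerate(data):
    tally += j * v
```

Let's trace through this code step by step.

Initialize: tally = 0
Initialize: data = [8, 3, 6, 8, 10, 7]
Entering loop: for j, v in enumerate(data):

After execution: tally = 114
114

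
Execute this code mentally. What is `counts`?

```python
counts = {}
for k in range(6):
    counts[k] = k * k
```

Let's trace through this code step by step.

Initialize: counts = {}
Entering loop: for k in range(6):

After execution: counts = {0: 0, 1: 1, 2: 4, 3: 9, 4: 16, 5: 25}
{0: 0, 1: 1, 2: 4, 3: 9, 4: 16, 5: 25}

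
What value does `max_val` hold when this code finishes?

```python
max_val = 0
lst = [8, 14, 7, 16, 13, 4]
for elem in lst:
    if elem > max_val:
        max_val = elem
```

Let's trace through this code step by step.

Initialize: max_val = 0
Initialize: lst = [8, 14, 7, 16, 13, 4]
Entering loop: for elem in lst:

After execution: max_val = 16
16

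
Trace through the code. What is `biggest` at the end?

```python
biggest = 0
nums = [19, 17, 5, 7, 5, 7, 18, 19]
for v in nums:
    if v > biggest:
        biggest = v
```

Let's trace through this code step by step.

Initialize: biggest = 0
Initialize: nums = [19, 17, 5, 7, 5, 7, 18, 19]
Entering loop: for v in nums:

After execution: biggest = 19
19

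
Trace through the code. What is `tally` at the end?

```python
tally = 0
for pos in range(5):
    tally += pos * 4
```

Let's trace through this code step by step.

Initialize: tally = 0
Entering loop: for pos in range(5):

After execution: tally = 40
40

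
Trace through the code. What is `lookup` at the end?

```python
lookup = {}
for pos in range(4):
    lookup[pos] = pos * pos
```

Let's trace through this code step by step.

Initialize: lookup = {}
Entering loop: for pos in range(4):

After execution: lookup = {0: 0, 1: 1, 2: 4, 3: 9}
{0: 0, 1: 1, 2: 4, 3: 9}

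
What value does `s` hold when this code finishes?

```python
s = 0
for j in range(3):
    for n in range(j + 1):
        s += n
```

Let's trace through this code step by step.

Initialize: s = 0
Entering loop: for j in range(3):

After execution: s = 4
4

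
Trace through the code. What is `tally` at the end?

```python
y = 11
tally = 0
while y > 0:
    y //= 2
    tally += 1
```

Let's trace through this code step by step.

Initialize: y = 11
Initialize: tally = 0
Entering loop: while y > 0:

After execution: tally = 4
4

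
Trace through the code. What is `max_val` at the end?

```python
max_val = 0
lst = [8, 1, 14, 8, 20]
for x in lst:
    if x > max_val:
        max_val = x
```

Let's trace through this code step by step.

Initialize: max_val = 0
Initialize: lst = [8, 1, 14, 8, 20]
Entering loop: for x in lst:

After execution: max_val = 20
20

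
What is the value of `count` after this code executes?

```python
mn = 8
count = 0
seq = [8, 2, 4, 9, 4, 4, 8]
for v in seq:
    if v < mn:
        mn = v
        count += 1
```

Let's trace through this code step by step.

Initialize: mn = 8
Initialize: count = 0
Initialize: seq = [8, 2, 4, 9, 4, 4, 8]
Entering loop: for v in seq:

After execution: count = 1
1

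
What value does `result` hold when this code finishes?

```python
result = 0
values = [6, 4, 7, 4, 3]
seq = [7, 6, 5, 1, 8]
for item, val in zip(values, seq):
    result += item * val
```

Let's trace through this code step by step.

Initialize: result = 0
Initialize: values = [6, 4, 7, 4, 3]
Initialize: seq = [7, 6, 5, 1, 8]
Entering loop: for item, val in zip(values, seq):

After execution: result = 129
129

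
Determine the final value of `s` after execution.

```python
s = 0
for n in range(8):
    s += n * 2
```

Let's trace through this code step by step.

Initialize: s = 0
Entering loop: for n in range(8):

After execution: s = 56
56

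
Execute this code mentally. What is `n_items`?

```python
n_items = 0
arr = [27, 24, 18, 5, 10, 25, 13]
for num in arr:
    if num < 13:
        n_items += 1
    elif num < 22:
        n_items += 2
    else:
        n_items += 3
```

Let's trace through this code step by step.

Initialize: n_items = 0
Initialize: arr = [27, 24, 18, 5, 10, 25, 13]
Entering loop: for num in arr:

After execution: n_items = 15
15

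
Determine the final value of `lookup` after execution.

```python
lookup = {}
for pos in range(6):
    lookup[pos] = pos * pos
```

Let's trace through this code step by step.

Initialize: lookup = {}
Entering loop: for pos in range(6):

After execution: lookup = {0: 0, 1: 1, 2: 4, 3: 9, 4: 16, 5: 25}
{0: 0, 1: 1, 2: 4, 3: 9, 4: 16, 5: 25}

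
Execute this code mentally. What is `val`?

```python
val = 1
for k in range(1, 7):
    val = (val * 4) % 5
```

Let's trace through this code step by step.

Initialize: val = 1
Entering loop: for k in range(1, 7):

After execution: val = 1
1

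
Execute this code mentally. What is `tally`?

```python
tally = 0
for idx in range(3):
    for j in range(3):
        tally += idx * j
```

Let's trace through this code step by step.

Initialize: tally = 0
Entering loop: for idx in range(3):

After execution: tally = 9
9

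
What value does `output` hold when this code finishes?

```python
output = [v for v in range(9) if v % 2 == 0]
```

Let's trace through this code step by step.

Initialize: output = [v for v in range(9) if v % 2 == 0]

After execution: output = [0, 2, 4, 6, 8]
[0, 2, 4, 6, 8]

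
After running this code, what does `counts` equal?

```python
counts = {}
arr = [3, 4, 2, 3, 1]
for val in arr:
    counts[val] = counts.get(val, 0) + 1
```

Let's trace through this code step by step.

Initialize: counts = {}
Initialize: arr = [3, 4, 2, 3, 1]
Entering loop: for val in arr:

After execution: counts = {3: 2, 4: 1, 2: 1, 1: 1}
{3: 2, 4: 1, 2: 1, 1: 1}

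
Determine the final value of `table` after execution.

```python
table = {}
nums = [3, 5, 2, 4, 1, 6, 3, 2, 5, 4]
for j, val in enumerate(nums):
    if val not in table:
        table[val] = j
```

Let's trace through this code step by step.

Initialize: table = {}
Initialize: nums = [3, 5, 2, 4, 1, 6, 3, 2, 5, 4]
Entering loop: for j, val in enumerate(nums):

After execution: table = {3: 0, 5: 1, 2: 2, 4: 3, 1: 4, 6: 5}
{3: 0, 5: 1, 2: 2, 4: 3, 1: 4, 6: 5}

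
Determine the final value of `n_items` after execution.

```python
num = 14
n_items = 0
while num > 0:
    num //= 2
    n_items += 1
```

Let's trace through this code step by step.

Initialize: num = 14
Initialize: n_items = 0
Entering loop: while num > 0:

After execution: n_items = 4
4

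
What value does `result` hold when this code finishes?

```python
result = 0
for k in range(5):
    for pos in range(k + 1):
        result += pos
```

Let's trace through this code step by step.

Initialize: result = 0
Entering loop: for k in range(5):

After execution: result = 20
20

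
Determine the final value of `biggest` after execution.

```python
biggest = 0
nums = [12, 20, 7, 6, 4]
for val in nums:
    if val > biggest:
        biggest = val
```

Let's trace through this code step by step.

Initialize: biggest = 0
Initialize: nums = [12, 20, 7, 6, 4]
Entering loop: for val in nums:

After execution: biggest = 20
20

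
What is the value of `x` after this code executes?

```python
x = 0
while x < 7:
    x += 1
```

Let's trace through this code step by step.

Initialize: x = 0
Entering loop: while x < 7:

After execution: x = 7
7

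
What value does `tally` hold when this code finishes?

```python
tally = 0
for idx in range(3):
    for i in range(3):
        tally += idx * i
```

Let's trace through this code step by step.

Initialize: tally = 0
Entering loop: for idx in range(3):

After execution: tally = 9
9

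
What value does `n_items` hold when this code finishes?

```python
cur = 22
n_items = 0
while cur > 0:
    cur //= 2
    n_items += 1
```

Let's trace through this code step by step.

Initialize: cur = 22
Initialize: n_items = 0
Entering loop: while cur > 0:

After execution: n_items = 5
5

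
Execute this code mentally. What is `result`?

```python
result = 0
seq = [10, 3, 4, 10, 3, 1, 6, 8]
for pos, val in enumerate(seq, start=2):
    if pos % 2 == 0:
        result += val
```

Let's trace through this code step by step.

Initialize: result = 0
Initialize: seq = [10, 3, 4, 10, 3, 1, 6, 8]
Entering loop: for pos, val in enumerate(seq, start=2):

After execution: result = 23
23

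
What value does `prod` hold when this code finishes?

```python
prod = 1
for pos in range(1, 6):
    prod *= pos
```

Let's trace through this code step by step.

Initialize: prod = 1
Entering loop: for pos in range(1, 6):

After execution: prod = 120
120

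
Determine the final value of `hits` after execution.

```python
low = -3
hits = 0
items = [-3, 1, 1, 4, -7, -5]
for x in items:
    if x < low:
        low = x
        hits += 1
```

Let's trace through this code step by step.

Initialize: low = -3
Initialize: hits = 0
Initialize: items = [-3, 1, 1, 4, -7, -5]
Entering loop: for x in items:

After execution: hits = 1
1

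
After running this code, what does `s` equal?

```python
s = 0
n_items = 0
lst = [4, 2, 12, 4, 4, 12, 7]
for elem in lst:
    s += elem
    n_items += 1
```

Let's trace through this code step by step.

Initialize: s = 0
Initialize: n_items = 0
Initialize: lst = [4, 2, 12, 4, 4, 12, 7]
Entering loop: for elem in lst:

After execution: s = 45
45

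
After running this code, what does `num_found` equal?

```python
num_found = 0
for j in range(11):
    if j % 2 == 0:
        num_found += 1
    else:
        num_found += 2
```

Let's trace through this code step by step.

Initialize: num_found = 0
Entering loop: for j in range(11):

After execution: num_found = 16
16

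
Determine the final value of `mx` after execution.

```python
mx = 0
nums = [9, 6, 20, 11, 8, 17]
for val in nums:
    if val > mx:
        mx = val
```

Let's trace through this code step by step.

Initialize: mx = 0
Initialize: nums = [9, 6, 20, 11, 8, 17]
Entering loop: for val in nums:

After execution: mx = 20
20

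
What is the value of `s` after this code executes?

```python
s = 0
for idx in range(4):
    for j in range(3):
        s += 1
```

Let's trace through this code step by step.

Initialize: s = 0
Entering loop: for idx in range(4):

After execution: s = 12
12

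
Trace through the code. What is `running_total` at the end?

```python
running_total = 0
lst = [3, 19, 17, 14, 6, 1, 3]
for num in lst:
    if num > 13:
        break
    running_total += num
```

Let's trace through this code step by step.

Initialize: running_total = 0
Initialize: lst = [3, 19, 17, 14, 6, 1, 3]
Entering loop: for num in lst:

After execution: running_total = 3
3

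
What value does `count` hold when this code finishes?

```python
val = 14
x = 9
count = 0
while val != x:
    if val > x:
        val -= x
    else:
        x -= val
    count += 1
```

Let's trace through this code step by step.

Initialize: val = 14
Initialize: x = 9
Initialize: count = 0
Entering loop: while val != x:

After execution: count = 6
6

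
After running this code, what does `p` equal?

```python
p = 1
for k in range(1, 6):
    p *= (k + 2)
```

Let's trace through this code step by step.

Initialize: p = 1
Entering loop: for k in range(1, 6):

After execution: p = 2520
2520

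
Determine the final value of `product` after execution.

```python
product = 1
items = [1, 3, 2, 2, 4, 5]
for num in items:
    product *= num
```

Let's trace through this code step by step.

Initialize: product = 1
Initialize: items = [1, 3, 2, 2, 4, 5]
Entering loop: for num in items:

After execution: product = 240
240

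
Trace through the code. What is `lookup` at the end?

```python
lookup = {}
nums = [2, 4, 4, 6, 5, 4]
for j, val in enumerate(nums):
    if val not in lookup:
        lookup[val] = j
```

Let's trace through this code step by step.

Initialize: lookup = {}
Initialize: nums = [2, 4, 4, 6, 5, 4]
Entering loop: for j, val in enumerate(nums):

After execution: lookup = {2: 0, 4: 1, 6: 3, 5: 4}
{2: 0, 4: 1, 6: 3, 5: 4}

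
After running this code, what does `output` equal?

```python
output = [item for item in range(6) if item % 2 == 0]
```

Let's trace through this code step by step.

Initialize: output = [item for item in range(6) if item % 2 == 0]

After execution: output = [0, 2, 4]
[0, 2, 4]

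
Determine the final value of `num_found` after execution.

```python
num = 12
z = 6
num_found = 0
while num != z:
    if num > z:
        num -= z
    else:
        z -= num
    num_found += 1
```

Let's trace through this code step by step.

Initialize: num = 12
Initialize: z = 6
Initialize: num_found = 0
Entering loop: while num != z:

After execution: num_found = 1
1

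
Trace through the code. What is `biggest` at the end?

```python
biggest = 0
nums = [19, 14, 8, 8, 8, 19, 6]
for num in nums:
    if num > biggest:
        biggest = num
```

Let's trace through this code step by step.

Initialize: biggest = 0
Initialize: nums = [19, 14, 8, 8, 8, 19, 6]
Entering loop: for num in nums:

After execution: biggest = 19
19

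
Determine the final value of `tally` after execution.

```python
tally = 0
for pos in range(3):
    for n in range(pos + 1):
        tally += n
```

Let's trace through this code step by step.

Initialize: tally = 0
Entering loop: for pos in range(3):

After execution: tally = 4
4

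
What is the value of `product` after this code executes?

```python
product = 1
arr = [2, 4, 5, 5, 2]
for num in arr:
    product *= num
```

Let's trace through this code step by step.

Initialize: product = 1
Initialize: arr = [2, 4, 5, 5, 2]
Entering loop: for num in arr:

After execution: product = 400
400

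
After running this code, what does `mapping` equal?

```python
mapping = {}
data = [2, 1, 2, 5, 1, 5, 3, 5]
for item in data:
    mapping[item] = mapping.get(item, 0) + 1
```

Let's trace through this code step by step.

Initialize: mapping = {}
Initialize: data = [2, 1, 2, 5, 1, 5, 3, 5]
Entering loop: for item in data:

After execution: mapping = {2: 2, 1: 2, 5: 3, 3: 1}
{2: 2, 1: 2, 5: 3, 3: 1}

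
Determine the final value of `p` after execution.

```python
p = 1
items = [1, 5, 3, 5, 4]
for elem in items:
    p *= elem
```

Let's trace through this code step by step.

Initialize: p = 1
Initialize: items = [1, 5, 3, 5, 4]
Entering loop: for elem in items:

After execution: p = 300
300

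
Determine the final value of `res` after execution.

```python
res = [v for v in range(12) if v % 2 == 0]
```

Let's trace through this code step by step.

Initialize: res = [v for v in range(12) if v % 2 == 0]

After execution: res = [0, 2, 4, 6, 8, 10]
[0, 2, 4, 6, 8, 10]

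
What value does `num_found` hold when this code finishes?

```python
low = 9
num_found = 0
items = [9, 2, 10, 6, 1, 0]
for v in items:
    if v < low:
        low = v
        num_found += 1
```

Let's trace through this code step by step.

Initialize: low = 9
Initialize: num_found = 0
Initialize: items = [9, 2, 10, 6, 1, 0]
Entering loop: for v in items:

After execution: num_found = 3
3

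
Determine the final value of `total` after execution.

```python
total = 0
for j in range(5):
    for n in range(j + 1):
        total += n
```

Let's trace through this code step by step.

Initialize: total = 0
Entering loop: for j in range(5):

After execution: total = 20
20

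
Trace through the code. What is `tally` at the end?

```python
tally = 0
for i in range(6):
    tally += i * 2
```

Let's trace through this code step by step.

Initialize: tally = 0
Entering loop: for i in range(6):

After execution: tally = 30
30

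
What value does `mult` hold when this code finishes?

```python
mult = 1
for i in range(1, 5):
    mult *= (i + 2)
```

Let's trace through this code step by step.

Initialize: mult = 1
Entering loop: for i in range(1, 5):

After execution: mult = 360
360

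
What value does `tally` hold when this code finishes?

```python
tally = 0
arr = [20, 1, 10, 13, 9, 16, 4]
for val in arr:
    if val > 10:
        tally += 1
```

Let's trace through this code step by step.

Initialize: tally = 0
Initialize: arr = [20, 1, 10, 13, 9, 16, 4]
Entering loop: for val in arr:

After execution: tally = 3
3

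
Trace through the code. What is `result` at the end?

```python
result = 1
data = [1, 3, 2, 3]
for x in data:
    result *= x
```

Let's trace through this code step by step.

Initialize: result = 1
Initialize: data = [1, 3, 2, 3]
Entering loop: for x in data:

After execution: result = 18
18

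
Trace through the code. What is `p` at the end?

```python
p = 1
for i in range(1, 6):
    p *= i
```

Let's trace through this code step by step.

Initialize: p = 1
Entering loop: for i in range(1, 6):

After execution: p = 120
120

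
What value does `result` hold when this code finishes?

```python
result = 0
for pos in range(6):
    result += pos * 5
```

Let's trace through this code step by step.

Initialize: result = 0
Entering loop: for pos in range(6):

After execution: result = 75
75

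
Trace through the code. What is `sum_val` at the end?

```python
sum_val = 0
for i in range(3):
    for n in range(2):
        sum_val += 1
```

Let's trace through this code step by step.

Initialize: sum_val = 0
Entering loop: for i in range(3):

After execution: sum_val = 6
6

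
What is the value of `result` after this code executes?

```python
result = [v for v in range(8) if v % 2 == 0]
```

Let's trace through this code step by step.

Initialize: result = [v for v in range(8) if v % 2 == 0]

After execution: result = [0, 2, 4, 6]
[0, 2, 4, 6]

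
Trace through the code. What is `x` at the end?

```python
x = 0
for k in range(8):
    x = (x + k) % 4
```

Let's trace through this code step by step.

Initialize: x = 0
Entering loop: for k in range(8):

After execution: x = 0
0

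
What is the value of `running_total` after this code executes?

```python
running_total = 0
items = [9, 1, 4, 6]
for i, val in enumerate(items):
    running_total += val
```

Let's trace through this code step by step.

Initialize: running_total = 0
Initialize: items = [9, 1, 4, 6]
Entering loop: for i, val in enumerate(items):

After execution: running_total = 20
20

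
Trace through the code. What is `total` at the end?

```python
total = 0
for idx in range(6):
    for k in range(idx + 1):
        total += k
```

Let's trace through this code step by step.

Initialize: total = 0
Entering loop: for idx in range(6):

After execution: total = 35
35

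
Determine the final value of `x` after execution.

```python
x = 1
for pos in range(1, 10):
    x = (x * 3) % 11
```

Let's trace through this code step by step.

Initialize: x = 1
Entering loop: for pos in range(1, 10):

After execution: x = 4
4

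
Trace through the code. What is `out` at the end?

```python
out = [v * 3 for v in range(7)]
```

Let's trace through this code step by step.

Initialize: out = [v * 3 for v in range(7)]

After execution: out = [0, 3, 6, 9, 12, 15, 18]
[0, 3, 6, 9, 12, 15, 18]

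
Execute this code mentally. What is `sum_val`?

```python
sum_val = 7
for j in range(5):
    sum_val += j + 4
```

Let's trace through this code step by step.

Initialize: sum_val = 7
Entering loop: for j in range(5):

After execution: sum_val = 37
37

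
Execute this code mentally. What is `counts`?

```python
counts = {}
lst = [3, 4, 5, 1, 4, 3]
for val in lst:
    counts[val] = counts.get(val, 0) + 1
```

Let's trace through this code step by step.

Initialize: counts = {}
Initialize: lst = [3, 4, 5, 1, 4, 3]
Entering loop: for val in lst:

After execution: counts = {3: 2, 4: 2, 5: 1, 1: 1}
{3: 2, 4: 2, 5: 1, 1: 1}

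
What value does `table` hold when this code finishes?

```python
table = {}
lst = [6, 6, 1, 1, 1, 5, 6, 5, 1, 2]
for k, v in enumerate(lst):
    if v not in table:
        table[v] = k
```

Let's trace through this code step by step.

Initialize: table = {}
Initialize: lst = [6, 6, 1, 1, 1, 5, 6, 5, 1, 2]
Entering loop: for k, v in enumerate(lst):

After execution: table = {6: 0, 1: 2, 5: 5, 2: 9}
{6: 0, 1: 2, 5: 5, 2: 9}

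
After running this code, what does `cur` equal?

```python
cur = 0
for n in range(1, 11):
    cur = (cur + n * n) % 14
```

Let's trace through this code step by step.

Initialize: cur = 0
Entering loop: for n in range(1, 11):

After execution: cur = 7
7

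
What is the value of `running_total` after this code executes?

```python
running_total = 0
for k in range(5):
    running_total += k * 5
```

Let's trace through this code step by step.

Initialize: running_total = 0
Entering loop: for k in range(5):

After execution: running_total = 50
50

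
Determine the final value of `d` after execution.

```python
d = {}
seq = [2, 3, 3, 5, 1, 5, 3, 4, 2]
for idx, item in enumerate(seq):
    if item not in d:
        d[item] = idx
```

Let's trace through this code step by step.

Initialize: d = {}
Initialize: seq = [2, 3, 3, 5, 1, 5, 3, 4, 2]
Entering loop: for idx, item in enumerate(seq):

After execution: d = {2: 0, 3: 1, 5: 3, 1: 4, 4: 7}
{2: 0, 3: 1, 5: 3, 1: 4, 4: 7}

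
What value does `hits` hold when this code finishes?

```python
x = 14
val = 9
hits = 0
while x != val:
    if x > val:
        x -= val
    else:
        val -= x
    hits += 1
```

Let's trace through this code step by step.

Initialize: x = 14
Initialize: val = 9
Initialize: hits = 0
Entering loop: while x != val:

After execution: hits = 6
6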